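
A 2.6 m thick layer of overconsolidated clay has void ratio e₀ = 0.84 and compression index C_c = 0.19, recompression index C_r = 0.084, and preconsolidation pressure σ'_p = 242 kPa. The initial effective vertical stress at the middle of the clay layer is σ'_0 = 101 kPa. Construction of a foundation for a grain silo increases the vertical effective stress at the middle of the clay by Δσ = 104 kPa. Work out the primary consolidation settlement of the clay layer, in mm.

S_c ≈ 36.5 mm

Final effective stress: σ'_f = 101 + 104 = 205 kPa.
σ'_f = 205 ≤ σ'_p = 242 kPa, so the clay remains overconsolidated and only the recompression index applies:
S_c = C_r·H/(1+e₀)·log₁₀(σ'_f/σ'_0) = 0.084×2.6/1.84×log₁₀(205/101)
    = 0.11869 × 0.30743 = 0.03649 m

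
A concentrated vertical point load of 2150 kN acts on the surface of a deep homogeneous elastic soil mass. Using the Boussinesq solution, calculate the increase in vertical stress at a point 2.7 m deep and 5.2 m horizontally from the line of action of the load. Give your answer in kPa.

Δσ_z ≈ 2.93 kPa

Boussinesq vertical stress below a point load on an elastic half-space:
Δσ_z = 3P/(2πz²) · [1 + (r/z)²]^(−5/2)
r/z = 5.2/2.7 = 1.9259; [1+(r/z)²]^(−5/2) = 0.020779.
Δσ_z = 3×2150/(2π×2.7²) × 0.020779 = 140.82 × 0.020779 = 2.926 kPa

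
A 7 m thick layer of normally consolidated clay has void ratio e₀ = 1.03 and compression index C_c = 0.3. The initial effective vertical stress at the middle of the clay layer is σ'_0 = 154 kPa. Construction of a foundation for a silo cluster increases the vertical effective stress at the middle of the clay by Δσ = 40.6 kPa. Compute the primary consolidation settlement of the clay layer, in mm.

S_c ≈ 105 mm

Final effective stress: σ'_f = σ'_0 + Δσ = 154 + 40.6 = 194.6 kPa.
Normally consolidated clay, so the full stress increment lies on the virgin compression line:
S_c = C_c·H/(1+e₀)·log₁₀(σ'_f/σ'_0) = 0.3×7/(1+1.03)×log₁₀(194.6/154)
    = 1.0345 × 0.10162 = 0.1051 m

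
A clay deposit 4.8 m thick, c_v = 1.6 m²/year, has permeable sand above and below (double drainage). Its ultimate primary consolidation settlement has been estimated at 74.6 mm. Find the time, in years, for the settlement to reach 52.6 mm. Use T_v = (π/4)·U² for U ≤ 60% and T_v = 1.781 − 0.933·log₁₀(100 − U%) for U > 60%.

Drainage path length: H_d = H/2 = 2.4 m (double drainage).
U = S(t)/S_ult = 52.6/74.6 = 0.7051.
U > 60%: T_v = 1.781 − 0.933·log₁₀(100 − 70.509) = 0.40978.
t = T_v·H_d²/c_v = 0.40978×2.4²/1.6 = 1.475 years.

t ≈ 1.48 years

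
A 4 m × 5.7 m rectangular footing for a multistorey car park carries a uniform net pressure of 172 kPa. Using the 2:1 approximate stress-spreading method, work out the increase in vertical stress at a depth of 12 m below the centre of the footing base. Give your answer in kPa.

Δσ_z ≈ 13.8 kPa

By the 2:1 method the load spreads at 1 horizontal : 2 vertical, so at depth z the loaded area has grown by z in each plan dimension:
Δσ = qBL/((B+z)(L+z)) = 172×4×5.7/((4+12)(5.7+12)) = 13.847 kPa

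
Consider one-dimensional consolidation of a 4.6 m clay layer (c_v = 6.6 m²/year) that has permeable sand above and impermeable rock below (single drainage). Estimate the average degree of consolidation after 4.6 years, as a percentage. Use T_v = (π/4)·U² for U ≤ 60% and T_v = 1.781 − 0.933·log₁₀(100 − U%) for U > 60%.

U ≈ 97.7 %

Drainage path length: H_d = H = 4.6 m (single drainage).
T_v = c_v·t/H_d² = 6.6×4.6/4.6² = 1.4348.
T_v = 1.4348 corresponds to the U > 60% branch:
U = 1 − 10^((1.781 − T_v)/0.933)/100 = 0.9765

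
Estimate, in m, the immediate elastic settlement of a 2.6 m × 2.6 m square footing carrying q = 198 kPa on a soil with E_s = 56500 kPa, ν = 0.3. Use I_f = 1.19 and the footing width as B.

S_e ≈ 0.00987 m

Immediate (elastic) settlement: S_e = q·B·(1−ν²)/E_s · I_f.
S_e = 198 × 2.6 × (1 − 0.3²) / 56500 × 1.19
    = 198 × 2.6 × 0.91 / 56500 × 1.19
    = 0.009867 m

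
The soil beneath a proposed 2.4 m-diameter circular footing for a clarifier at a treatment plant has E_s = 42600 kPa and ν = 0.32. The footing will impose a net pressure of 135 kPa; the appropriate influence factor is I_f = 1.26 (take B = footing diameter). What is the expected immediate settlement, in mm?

S_e ≈ 8.6 mm

Immediate (elastic) settlement: S_e = q·B·(1−ν²)/E_s · I_f.
S_e = 135 × 2.4 × (1 − 0.32²) / 42600 × 1.26
    = 135 × 2.4 × 0.8976 / 42600 × 1.26
    = 0.008602 m = 8.602 mm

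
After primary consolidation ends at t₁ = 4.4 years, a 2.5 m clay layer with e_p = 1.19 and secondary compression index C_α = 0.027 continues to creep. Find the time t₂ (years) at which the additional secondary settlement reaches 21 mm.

S_s = C_α·H/(1+e_p)·log₁₀(t₂/t₁) ⇒ log₁₀(t₂/t₁) = S_s·(1+e_p)/(C_α·H).
log₁₀(t₂/t₁) = 0.021 × (1+1.19) / (0.027×2.5) = 0.6813
t₂ = t₁ × 10^0.6813 = 4.4 × 4.801 = 21.12 years

t₂ ≈ 21.1 years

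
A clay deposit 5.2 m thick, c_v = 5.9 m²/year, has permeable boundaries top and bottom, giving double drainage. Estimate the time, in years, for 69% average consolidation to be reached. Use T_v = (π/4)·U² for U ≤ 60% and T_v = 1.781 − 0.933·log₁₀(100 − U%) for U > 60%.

t ≈ 0.446 years

Drainage path length: H_d = H/2 = 2.6 m (double drainage).
U > 60%: T_v = 1.781 − 0.933·log₁₀(100 − 69) = 0.38956.
t = T_v·H_d²/c_v = 0.38956×2.6²/5.9 = 0.4463 years.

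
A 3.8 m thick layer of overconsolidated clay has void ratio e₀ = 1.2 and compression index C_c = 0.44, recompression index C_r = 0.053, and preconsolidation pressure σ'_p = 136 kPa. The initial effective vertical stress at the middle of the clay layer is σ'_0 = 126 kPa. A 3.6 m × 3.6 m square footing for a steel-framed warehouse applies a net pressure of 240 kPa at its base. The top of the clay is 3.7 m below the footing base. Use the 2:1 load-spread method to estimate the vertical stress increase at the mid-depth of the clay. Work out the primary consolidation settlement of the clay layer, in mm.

S_c ≈ 62.3 mm

Mid-depth of clay below the footing base: z = 3.7 + 3.8/2 = 5.6 m.
Stress increase at mid-clay by the 2:1 spreading method:
Δσ = qBL/((B+z)(L+z)) = 240×3.6×3.6/((3.6+5.6)(3.6+5.6)) = 36.749 kPa
Final effective stress: σ'_f = 126 + 36.749 = 162.75 kPa.
σ'_f = 162.75 > σ'_p = 136 kPa, so the stress path crosses the preconsolidation pressure — recompression up to σ'_p, then virgin compression beyond:
S_c = H/(1+e₀)·[C_r·log₁₀(σ'_p/σ'_0) + C_c·log₁₀(σ'_f/σ'_p)]
    = 3.8/2.2 × [0.053×log₁₀(136/126) + 0.44×log₁₀(162.75/136)]
    = 1.7273 × [0.0017579 + 0.034312] = 0.0623 m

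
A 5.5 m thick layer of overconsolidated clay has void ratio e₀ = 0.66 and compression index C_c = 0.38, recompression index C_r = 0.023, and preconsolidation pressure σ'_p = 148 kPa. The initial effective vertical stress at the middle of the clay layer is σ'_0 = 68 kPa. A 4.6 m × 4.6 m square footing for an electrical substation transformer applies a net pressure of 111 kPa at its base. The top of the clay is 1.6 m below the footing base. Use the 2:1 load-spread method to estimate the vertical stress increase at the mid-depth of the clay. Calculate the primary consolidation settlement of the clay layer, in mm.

Mid-depth of clay below the footing base: z = 1.6 + 5.5/2 = 4.35 m.
Stress increase at mid-clay by the 2:1 spreading method:
Δσ = qBL/((B+z)(L+z)) = 111×4.6×4.6/((4.6+4.35)(4.6+4.35)) = 29.322 kPa
Final effective stress: σ'_f = 68 + 29.322 = 97.322 kPa.
σ'_f = 97.322 ≤ σ'_p = 148 kPa, so the clay remains overconsolidated and only the recompression index applies:
S_c = C_r·H/(1+e₀)·log₁₀(σ'_f/σ'_0) = 0.023×5.5/1.66×log₁₀(97.322/68)
    = 0.076206 × 0.1557 = 0.01187 m

S_c ≈ 11.9 mm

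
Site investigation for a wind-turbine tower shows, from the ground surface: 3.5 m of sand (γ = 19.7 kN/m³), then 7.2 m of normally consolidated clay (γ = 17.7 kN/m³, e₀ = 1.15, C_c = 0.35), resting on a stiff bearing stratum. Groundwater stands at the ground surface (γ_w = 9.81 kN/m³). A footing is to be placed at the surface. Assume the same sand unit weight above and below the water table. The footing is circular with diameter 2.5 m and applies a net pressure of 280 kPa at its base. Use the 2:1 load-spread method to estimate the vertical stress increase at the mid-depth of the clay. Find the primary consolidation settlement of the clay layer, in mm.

Mid-depth of clay below the ground surface: z = 3.5 + 7.2/2 = 7.1 m.
Total vertical stress at mid-clay: σ_v = 19.7×3.5 + 17.7×3.6 = 132.67 kPa.
Pore pressure: u = 9.81×(7.1 − 0) = 69.651 kPa.
Initial effective stress: σ'_0 = σ_v − u = 132.67 − 69.651 = 63.019 kPa.
Stress increase at mid-clay by the 2:1 spreading method:
Δσ ≈ qD²/(D+z)² = 280×2.5²/(2.5+7.1)² = 18.989 kPa
Final effective stress: σ'_f = σ'_0 + Δσ = 63.019 + 18.989 = 82.008 kPa.
Normally consolidated clay, so the full stress increment lies on the virgin compression line:
S_c = C_c·H/(1+e₀)·log₁₀(σ'_f/σ'_0) = 0.35×7.2/(1+1.15)×log₁₀(82.008/63.019)
    = 1.1721 × 0.11438 = 0.1341 m

S_c ≈ 134 mm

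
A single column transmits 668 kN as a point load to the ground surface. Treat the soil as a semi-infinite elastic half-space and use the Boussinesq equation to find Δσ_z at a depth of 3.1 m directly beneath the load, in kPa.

Boussinesq vertical stress below a point load on an elastic half-space:
Δσ_z = 3P/(2πz²) · [1 + (r/z)²]^(−5/2)
r/z = 0/3.1 = 0; [1+(r/z)²]^(−5/2) = 1.
Δσ_z = 3×668/(2π×3.1²) × 1 = 33.189 × 1 = 33.19 kPa

Δσ_z ≈ 33.2 kPa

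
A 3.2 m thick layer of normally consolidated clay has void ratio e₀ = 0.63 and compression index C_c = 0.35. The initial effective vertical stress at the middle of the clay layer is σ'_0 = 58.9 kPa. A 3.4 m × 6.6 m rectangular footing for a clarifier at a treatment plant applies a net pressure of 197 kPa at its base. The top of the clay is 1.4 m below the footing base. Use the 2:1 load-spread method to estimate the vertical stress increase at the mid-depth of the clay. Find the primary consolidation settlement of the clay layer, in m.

Mid-depth of clay below the footing base: z = 1.4 + 3.2/2 = 3 m.
Stress increase at mid-clay by the 2:1 spreading method:
Δσ = qBL/((B+z)(L+z)) = 197×3.4×6.6/((3.4+3)(6.6+3)) = 71.951 kPa
Final effective stress: σ'_f = σ'_0 + Δσ = 58.9 + 71.951 = 130.85 kPa.
Normally consolidated clay, so the full stress increment lies on the virgin compression line:
S_c = C_c·H/(1+e₀)·log₁₀(σ'_f/σ'_0) = 0.35×3.2/(1+0.63)×log₁₀(130.85/58.9)
    = 0.68712 × 0.34666 = 0.2382 m

S_c ≈ 0.238 m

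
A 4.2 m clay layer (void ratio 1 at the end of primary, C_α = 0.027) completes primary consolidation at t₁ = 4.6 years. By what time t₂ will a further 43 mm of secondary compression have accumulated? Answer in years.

S_s = C_α·H/(1+e_p)·log₁₀(t₂/t₁) ⇒ log₁₀(t₂/t₁) = S_s·(1+e_p)/(C_α·H).
log₁₀(t₂/t₁) = 0.043 × (1+1) / (0.027×4.2) = 0.7584
t₂ = t₁ × 10^0.7584 = 4.6 × 5.733 = 26.37 years

t₂ ≈ 26.4 years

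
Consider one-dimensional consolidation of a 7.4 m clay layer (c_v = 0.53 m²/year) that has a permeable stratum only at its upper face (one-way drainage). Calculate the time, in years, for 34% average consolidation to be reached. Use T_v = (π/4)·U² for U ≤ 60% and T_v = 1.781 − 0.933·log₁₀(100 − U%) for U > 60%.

t ≈ 9.38 years

Drainage path length: H_d = H = 7.4 m (single drainage).
U ≤ 60%: T_v = (π/4)·U² = (π/4)×0.34² = 0.090792.
t = T_v·H_d²/c_v = 0.090792×7.4²/0.53 = 9.381 years.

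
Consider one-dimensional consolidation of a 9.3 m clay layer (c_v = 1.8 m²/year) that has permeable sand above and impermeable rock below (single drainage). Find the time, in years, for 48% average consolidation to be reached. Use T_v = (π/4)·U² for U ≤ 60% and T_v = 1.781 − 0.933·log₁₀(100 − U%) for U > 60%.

t ≈ 8.7 years

Drainage path length: H_d = H = 9.3 m (single drainage).
U ≤ 60%: T_v = (π/4)·U² = (π/4)×0.48² = 0.18096.
t = T_v·H_d²/c_v = 0.18096×9.3²/1.8 = 8.695 years.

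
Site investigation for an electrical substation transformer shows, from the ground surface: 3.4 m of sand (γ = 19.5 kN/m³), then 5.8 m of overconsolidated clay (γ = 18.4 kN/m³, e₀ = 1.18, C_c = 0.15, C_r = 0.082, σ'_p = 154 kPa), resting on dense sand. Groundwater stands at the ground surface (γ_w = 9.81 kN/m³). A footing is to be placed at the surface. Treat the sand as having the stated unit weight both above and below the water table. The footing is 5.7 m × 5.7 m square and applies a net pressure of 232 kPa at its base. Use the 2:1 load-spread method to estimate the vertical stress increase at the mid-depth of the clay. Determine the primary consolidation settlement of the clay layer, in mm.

Mid-depth of clay below the ground surface: z = 3.4 + 5.8/2 = 6.3 m.
Total vertical stress at mid-clay: σ_v = 19.5×3.4 + 18.4×2.9 = 119.66 kPa.
Pore pressure: u = 9.81×(6.3 − 0) = 61.803 kPa.
Initial effective stress: σ'_0 = σ_v − u = 119.66 − 61.803 = 57.857 kPa.
Stress increase at mid-clay by the 2:1 spreading method:
Δσ = qBL/((B+z)(L+z)) = 232×5.7×5.7/((5.7+6.3)(5.7+6.3)) = 52.345 kPa
Final effective stress: σ'_f = 57.857 + 52.345 = 110.2 kPa.
σ'_f = 110.2 ≤ σ'_p = 154 kPa, so the clay remains overconsolidated and only the recompression index applies:
S_c = C_r·H/(1+e₀)·log₁₀(σ'_f/σ'_0) = 0.082×5.8/2.18×log₁₀(110.2/57.857)
    = 0.21817 × 0.27983 = 0.06105 m

S_c ≈ 61.1 mm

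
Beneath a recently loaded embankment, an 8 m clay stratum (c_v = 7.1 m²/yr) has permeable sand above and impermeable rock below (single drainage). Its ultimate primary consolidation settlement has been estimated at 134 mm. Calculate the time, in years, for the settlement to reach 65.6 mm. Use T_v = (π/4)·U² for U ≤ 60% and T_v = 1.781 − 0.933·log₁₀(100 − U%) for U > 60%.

t ≈ 1.7 years

Drainage path length: H_d = H = 8 m (single drainage).
U = S(t)/S_ult = 65.6/134 = 0.4896.
U ≤ 60%: T_v = (π/4)·U² = (π/4)×0.48955² = 0.18823.
t = T_v·H_d²/c_v = 0.18823×8²/7.1 = 1.697 years.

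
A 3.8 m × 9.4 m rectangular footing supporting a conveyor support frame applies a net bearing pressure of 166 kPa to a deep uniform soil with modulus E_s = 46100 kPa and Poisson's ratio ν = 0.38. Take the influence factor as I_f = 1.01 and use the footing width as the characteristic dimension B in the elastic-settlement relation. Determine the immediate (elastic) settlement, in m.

S_e ≈ 0.0118 m

Immediate (elastic) settlement: S_e = q·B·(1−ν²)/E_s · I_f.
S_e = 166 × 3.8 × (1 − 0.38²) / 46100 × 1.01
    = 166 × 3.8 × 0.8556 / 46100 × 1.01
    = 0.01182 m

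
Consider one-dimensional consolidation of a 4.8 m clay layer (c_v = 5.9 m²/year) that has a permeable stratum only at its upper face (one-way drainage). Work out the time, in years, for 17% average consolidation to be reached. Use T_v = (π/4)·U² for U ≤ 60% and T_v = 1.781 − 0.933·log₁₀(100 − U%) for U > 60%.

t ≈ 0.0886 years

Drainage path length: H_d = H = 4.8 m (single drainage).
U ≤ 60%: T_v = (π/4)·U² = (π/4)×0.17² = 0.022698.
t = T_v·H_d²/c_v = 0.022698×4.8²/5.9 = 0.08864 years.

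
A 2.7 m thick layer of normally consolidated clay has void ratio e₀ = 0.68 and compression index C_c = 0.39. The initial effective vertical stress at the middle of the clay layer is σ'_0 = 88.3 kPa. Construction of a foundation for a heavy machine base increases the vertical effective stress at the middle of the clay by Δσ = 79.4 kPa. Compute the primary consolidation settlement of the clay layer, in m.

Final effective stress: σ'_f = σ'_0 + Δσ = 88.3 + 79.4 = 167.7 kPa.
Normally consolidated clay, so the full stress increment lies on the virgin compression line:
S_c = C_c·H/(1+e₀)·log₁₀(σ'_f/σ'_0) = 0.39×2.7/(1+0.68)×log₁₀(167.7/88.3)
    = 0.62679 × 0.27857 = 0.1746 m

S_c ≈ 0.175 m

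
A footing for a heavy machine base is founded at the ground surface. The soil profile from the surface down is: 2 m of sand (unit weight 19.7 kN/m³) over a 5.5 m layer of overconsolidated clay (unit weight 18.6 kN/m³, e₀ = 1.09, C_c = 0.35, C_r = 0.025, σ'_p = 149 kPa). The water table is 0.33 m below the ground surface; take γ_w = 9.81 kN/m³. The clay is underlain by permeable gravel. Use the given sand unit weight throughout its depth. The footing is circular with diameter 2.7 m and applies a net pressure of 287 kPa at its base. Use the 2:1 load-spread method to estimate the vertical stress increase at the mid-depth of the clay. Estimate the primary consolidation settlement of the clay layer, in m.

Mid-depth of clay below the ground surface: z = 2 + 5.5/2 = 4.75 m.
Total vertical stress at mid-clay: σ_v = 19.7×2 + 18.6×2.75 = 90.55 kPa.
Pore pressure: u = 9.81×(4.75 − 0.33) = 43.36 kPa.
Initial effective stress: σ'_0 = σ_v − u = 90.55 − 43.36 = 47.19 kPa.
Stress increase at mid-clay by the 2:1 spreading method:
Δσ ≈ qD²/(D+z)² = 287×2.7²/(2.7+4.75)² = 37.696 kPa
Final effective stress: σ'_f = 47.19 + 37.696 = 84.886 kPa.
σ'_f = 84.886 ≤ σ'_p = 149 kPa, so the clay remains overconsolidated and only the recompression index applies:
S_c = C_r·H/(1+e₀)·log₁₀(σ'_f/σ'_0) = 0.025×5.5/2.09×log₁₀(84.886/47.19)
    = 0.06579 × 0.25499 = 0.01678 m

S_c ≈ 0.0168 m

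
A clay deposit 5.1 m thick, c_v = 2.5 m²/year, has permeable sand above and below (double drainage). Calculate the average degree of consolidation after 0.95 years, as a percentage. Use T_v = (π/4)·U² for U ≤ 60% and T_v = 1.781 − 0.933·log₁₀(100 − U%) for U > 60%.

U ≈ 67.1 %

Drainage path length: H_d = H/2 = 2.55 m (double drainage).
T_v = c_v·t/H_d² = 2.5×0.95/2.55² = 0.36524.
T_v = 0.36524 corresponds to the U > 60% branch:
U = 1 − 10^((1.781 − T_v)/0.933)/100 = 0.6708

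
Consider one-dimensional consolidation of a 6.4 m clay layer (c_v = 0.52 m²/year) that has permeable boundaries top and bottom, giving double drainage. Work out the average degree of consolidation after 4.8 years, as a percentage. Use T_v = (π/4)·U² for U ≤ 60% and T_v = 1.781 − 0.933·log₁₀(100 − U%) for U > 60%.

Drainage path length: H_d = H/2 = 3.2 m (double drainage).
T_v = c_v·t/H_d² = 0.52×4.8/3.2² = 0.24375.
T_v = 0.24375 corresponds to the U ≤ 60% branch:
U = √(4T_v/π) = 0.5571

U ≈ 55.7 %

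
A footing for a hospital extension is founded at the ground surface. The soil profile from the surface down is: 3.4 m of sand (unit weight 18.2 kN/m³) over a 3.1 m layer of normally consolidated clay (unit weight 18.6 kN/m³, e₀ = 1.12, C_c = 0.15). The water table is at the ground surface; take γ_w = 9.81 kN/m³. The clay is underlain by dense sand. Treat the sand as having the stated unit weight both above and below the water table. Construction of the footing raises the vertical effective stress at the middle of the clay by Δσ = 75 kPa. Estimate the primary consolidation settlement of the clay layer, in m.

Mid-depth of clay below the ground surface: z = 3.4 + 3.1/2 = 4.95 m.
Total vertical stress at mid-clay: σ_v = 18.2×3.4 + 18.6×1.55 = 90.71 kPa.
Pore pressure: u = 9.81×(4.95 − 0) = 48.56 kPa.
Initial effective stress: σ'_0 = σ_v − u = 90.71 − 48.56 = 42.15 kPa.
Final effective stress: σ'_f = σ'_0 + Δσ = 42.15 + 75 = 117.15 kPa.
Normally consolidated clay, so the full stress increment lies on the virgin compression line:
S_c = C_c·H/(1+e₀)·log₁₀(σ'_f/σ'_0) = 0.15×3.1/(1+1.12)×log₁₀(117.15/42.15)
    = 0.21934 × 0.44394 = 0.09737 m

S_c ≈ 0.0974 m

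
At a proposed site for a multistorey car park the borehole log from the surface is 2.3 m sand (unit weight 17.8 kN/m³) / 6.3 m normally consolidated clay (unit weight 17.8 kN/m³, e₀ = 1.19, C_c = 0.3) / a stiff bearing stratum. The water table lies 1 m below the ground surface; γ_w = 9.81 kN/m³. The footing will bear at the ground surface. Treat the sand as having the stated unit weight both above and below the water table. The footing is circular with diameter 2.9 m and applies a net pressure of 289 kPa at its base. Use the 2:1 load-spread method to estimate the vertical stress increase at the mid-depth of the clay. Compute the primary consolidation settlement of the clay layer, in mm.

Mid-depth of clay below the ground surface: z = 2.3 + 6.3/2 = 5.45 m.
Total vertical stress at mid-clay: σ_v = 17.8×2.3 + 17.8×3.15 = 97.01 kPa.
Pore pressure: u = 9.81×(5.45 − 1) = 43.655 kPa.
Initial effective stress: σ'_0 = σ_v − u = 97.01 − 43.655 = 53.355 kPa.
Stress increase at mid-clay by the 2:1 spreading method:
Δσ ≈ qD²/(D+z)² = 289×2.9²/(2.9+5.45)² = 34.859 kPa
Final effective stress: σ'_f = σ'_0 + Δσ = 53.355 + 34.859 = 88.214 kPa.
Normally consolidated clay, so the full stress increment lies on the virgin compression line:
S_c = C_c·H/(1+e₀)·log₁₀(σ'_f/σ'_0) = 0.3×6.3/(1+1.19)×log₁₀(88.214/53.355)
    = 0.86301 × 0.21836 = 0.1884 m

S_c ≈ 188 mm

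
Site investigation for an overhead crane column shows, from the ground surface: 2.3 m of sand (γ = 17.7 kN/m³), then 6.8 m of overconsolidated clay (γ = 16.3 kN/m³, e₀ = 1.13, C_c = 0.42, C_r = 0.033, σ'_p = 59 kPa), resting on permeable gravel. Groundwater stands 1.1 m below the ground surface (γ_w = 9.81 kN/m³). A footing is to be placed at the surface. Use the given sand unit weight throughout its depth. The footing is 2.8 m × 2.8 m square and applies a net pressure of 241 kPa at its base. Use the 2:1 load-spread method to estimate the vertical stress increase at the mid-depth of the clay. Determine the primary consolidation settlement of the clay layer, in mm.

Mid-depth of clay below the ground surface: z = 2.3 + 6.8/2 = 5.7 m.
Total vertical stress at mid-clay: σ_v = 17.7×2.3 + 16.3×3.4 = 96.13 kPa.
Pore pressure: u = 9.81×(5.7 − 1.1) = 45.126 kPa.
Initial effective stress: σ'_0 = σ_v − u = 96.13 − 45.126 = 51.004 kPa.
Stress increase at mid-clay by the 2:1 spreading method:
Δσ = qBL/((B+z)(L+z)) = 241×2.8×2.8/((2.8+5.7)(2.8+5.7)) = 26.151 kPa
Final effective stress: σ'_f = 51.004 + 26.151 = 77.155 kPa.
σ'_f = 77.155 > σ'_p = 59 kPa, so the stress path crosses the preconsolidation pressure — recompression up to σ'_p, then virgin compression beyond:
S_c = H/(1+e₀)·[C_r·log₁₀(σ'_p/σ'_0) + C_c·log₁₀(σ'_f/σ'_p)]
    = 6.8/2.13 × [0.033×log₁₀(59/51.004) + 0.42×log₁₀(77.155/59)]
    = 3.1925 × [0.0020872 + 0.048935] = 0.1629 m

S_c ≈ 163 mm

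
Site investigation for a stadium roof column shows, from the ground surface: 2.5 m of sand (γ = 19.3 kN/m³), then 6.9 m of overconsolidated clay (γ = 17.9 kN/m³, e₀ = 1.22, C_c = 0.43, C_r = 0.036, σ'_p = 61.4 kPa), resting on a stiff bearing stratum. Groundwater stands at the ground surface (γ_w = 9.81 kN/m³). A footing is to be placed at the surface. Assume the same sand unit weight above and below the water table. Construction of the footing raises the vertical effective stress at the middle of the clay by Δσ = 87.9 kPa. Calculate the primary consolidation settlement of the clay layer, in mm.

Mid-depth of clay below the ground surface: z = 2.5 + 6.9/2 = 5.95 m.
Total vertical stress at mid-clay: σ_v = 19.3×2.5 + 17.9×3.45 = 110 kPa.
Pore pressure: u = 9.81×(5.95 − 0) = 58.37 kPa.
Initial effective stress: σ'_0 = σ_v − u = 110 − 58.37 = 51.63 kPa.
Final effective stress: σ'_f = 51.63 + 87.9 = 139.53 kPa.
σ'_f = 139.53 > σ'_p = 61.4 kPa, so the stress path crosses the preconsolidation pressure — recompression up to σ'_p, then virgin compression beyond:
S_c = H/(1+e₀)·[C_r·log₁₀(σ'_p/σ'_0) + C_c·log₁₀(σ'_f/σ'_p)]
    = 6.9/2.22 × [0.036×log₁₀(61.4/51.63) + 0.43×log₁₀(139.53/61.4)]
    = 3.1081 × [0.0027096 + 0.15329] = 0.4849 m

S_c ≈ 485 mm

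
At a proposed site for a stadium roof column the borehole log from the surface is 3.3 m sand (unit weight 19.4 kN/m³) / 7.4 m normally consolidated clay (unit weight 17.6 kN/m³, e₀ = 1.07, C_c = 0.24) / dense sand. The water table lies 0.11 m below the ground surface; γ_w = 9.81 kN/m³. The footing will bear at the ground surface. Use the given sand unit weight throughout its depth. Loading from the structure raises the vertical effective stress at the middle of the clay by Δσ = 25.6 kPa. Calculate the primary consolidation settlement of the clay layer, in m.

Mid-depth of clay below the ground surface: z = 3.3 + 7.4/2 = 7 m.
Total vertical stress at mid-clay: σ_v = 19.4×3.3 + 17.6×3.7 = 129.14 kPa.
Pore pressure: u = 9.81×(7 − 0.11) = 67.591 kPa.
Initial effective stress: σ'_0 = σ_v − u = 129.14 − 67.591 = 61.549 kPa.
Final effective stress: σ'_f = σ'_0 + Δσ = 61.549 + 25.6 = 87.149 kPa.
Normally consolidated clay, so the full stress increment lies on the virgin compression line:
S_c = C_c·H/(1+e₀)·log₁₀(σ'_f/σ'_0) = 0.24×7.4/(1+1.07)×log₁₀(87.149/61.549)
    = 0.85797 × 0.15104 = 0.1296 m

S_c ≈ 0.13 m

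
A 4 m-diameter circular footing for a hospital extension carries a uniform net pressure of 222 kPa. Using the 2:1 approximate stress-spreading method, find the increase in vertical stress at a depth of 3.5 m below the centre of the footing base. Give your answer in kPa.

By the 2:1 method the load spreads at 1 horizontal : 2 vertical, so at depth z the loaded area has grown by z in each plan dimension:
Δσ ≈ qD²/(D+z)² = 222×4²/(4+3.5)² = 63.147 kPa

Δσ_z ≈ 63.1 kPa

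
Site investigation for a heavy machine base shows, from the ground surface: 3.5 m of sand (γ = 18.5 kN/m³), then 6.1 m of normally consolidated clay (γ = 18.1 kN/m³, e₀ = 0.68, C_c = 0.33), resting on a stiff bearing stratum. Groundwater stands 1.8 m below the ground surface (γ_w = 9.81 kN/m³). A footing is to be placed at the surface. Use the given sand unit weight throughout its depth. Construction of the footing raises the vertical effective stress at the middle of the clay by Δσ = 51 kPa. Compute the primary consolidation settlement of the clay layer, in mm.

S_c ≈ 275 mm

Mid-depth of clay below the ground surface: z = 3.5 + 6.1/2 = 6.55 m.
Total vertical stress at mid-clay: σ_v = 18.5×3.5 + 18.1×3.05 = 119.95 kPa.
Pore pressure: u = 9.81×(6.55 − 1.8) = 46.598 kPa.
Initial effective stress: σ'_0 = σ_v − u = 119.95 − 46.598 = 73.352 kPa.
Final effective stress: σ'_f = σ'_0 + Δσ = 73.352 + 51 = 124.35 kPa.
Normally consolidated clay, so the full stress increment lies on the virgin compression line:
S_c = C_c·H/(1+e₀)·log₁₀(σ'_f/σ'_0) = 0.33×6.1/(1+0.68)×log₁₀(124.35/73.352)
    = 1.1982 × 0.22923 = 0.2747 m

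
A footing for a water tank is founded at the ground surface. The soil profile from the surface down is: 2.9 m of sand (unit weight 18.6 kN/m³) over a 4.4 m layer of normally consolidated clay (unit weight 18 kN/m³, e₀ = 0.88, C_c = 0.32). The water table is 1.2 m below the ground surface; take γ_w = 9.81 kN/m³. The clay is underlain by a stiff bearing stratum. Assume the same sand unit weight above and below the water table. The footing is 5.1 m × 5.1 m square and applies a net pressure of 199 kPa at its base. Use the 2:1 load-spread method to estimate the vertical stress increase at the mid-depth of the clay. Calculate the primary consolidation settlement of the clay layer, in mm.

S_c ≈ 209 mm

Mid-depth of clay below the ground surface: z = 2.9 + 4.4/2 = 5.1 m.
Total vertical stress at mid-clay: σ_v = 18.6×2.9 + 18×2.2 = 93.54 kPa.
Pore pressure: u = 9.81×(5.1 − 1.2) = 38.259 kPa.
Initial effective stress: σ'_0 = σ_v − u = 93.54 − 38.259 = 55.281 kPa.
Stress increase at mid-clay by the 2:1 spreading method:
Δσ = qBL/((B+z)(L+z)) = 199×5.1×5.1/((5.1+5.1)(5.1+5.1)) = 49.75 kPa
Final effective stress: σ'_f = σ'_0 + Δσ = 55.281 + 49.75 = 105.03 kPa.
Normally consolidated clay, so the full stress increment lies on the virgin compression line:
S_c = C_c·H/(1+e₀)·log₁₀(σ'_f/σ'_0) = 0.32×4.4/(1+0.88)×log₁₀(105.03/55.281)
    = 0.74894 × 0.27874 = 0.2088 m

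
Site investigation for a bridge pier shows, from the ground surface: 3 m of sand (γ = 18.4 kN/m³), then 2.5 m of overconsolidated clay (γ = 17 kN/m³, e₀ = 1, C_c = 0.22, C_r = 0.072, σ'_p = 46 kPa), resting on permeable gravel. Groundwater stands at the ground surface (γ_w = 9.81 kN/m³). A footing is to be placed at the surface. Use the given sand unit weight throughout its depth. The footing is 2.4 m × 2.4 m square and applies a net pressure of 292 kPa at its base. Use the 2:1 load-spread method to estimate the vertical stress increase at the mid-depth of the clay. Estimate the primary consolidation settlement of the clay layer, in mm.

S_c ≈ 65.8 mm

Mid-depth of clay below the ground surface: z = 3 + 2.5/2 = 4.25 m.
Total vertical stress at mid-clay: σ_v = 18.4×3 + 17×1.25 = 76.45 kPa.
Pore pressure: u = 9.81×(4.25 − 0) = 41.693 kPa.
Initial effective stress: σ'_0 = σ_v − u = 76.45 − 41.693 = 34.757 kPa.
Stress increase at mid-clay by the 2:1 spreading method:
Δσ = qBL/((B+z)(L+z)) = 292×2.4×2.4/((2.4+4.25)(2.4+4.25)) = 38.033 kPa
Final effective stress: σ'_f = 34.757 + 38.033 = 72.79 kPa.
σ'_f = 72.79 > σ'_p = 46 kPa, so the stress path crosses the preconsolidation pressure — recompression up to σ'_p, then virgin compression beyond:
S_c = H/(1+e₀)·[C_r·log₁₀(σ'_p/σ'_0) + C_c·log₁₀(σ'_f/σ'_p)]
    = 2.5/2 × [0.072×log₁₀(46/34.757) + 0.22×log₁₀(72.79/46)]
    = 1.25 × [0.0087635 + 0.043849] = 0.06577 m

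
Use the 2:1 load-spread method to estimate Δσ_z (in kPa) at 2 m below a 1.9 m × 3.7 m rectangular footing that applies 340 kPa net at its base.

By the 2:1 method the load spreads at 1 horizontal : 2 vertical, so at depth z the loaded area has grown by z in each plan dimension:
Δσ = qBL/((B+z)(L+z)) = 340×1.9×3.7/((1.9+2)(3.7+2)) = 107.52 kPa

Δσ_z ≈ 108 kPa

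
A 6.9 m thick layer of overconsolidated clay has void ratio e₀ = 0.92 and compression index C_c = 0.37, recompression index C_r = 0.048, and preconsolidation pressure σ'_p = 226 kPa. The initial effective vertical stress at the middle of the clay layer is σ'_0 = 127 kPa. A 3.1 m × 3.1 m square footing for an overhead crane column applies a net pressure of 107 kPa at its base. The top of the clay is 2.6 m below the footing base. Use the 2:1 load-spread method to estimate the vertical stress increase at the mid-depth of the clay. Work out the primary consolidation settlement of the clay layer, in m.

S_c ≈ 0.00691 m

Mid-depth of clay below the footing base: z = 2.6 + 6.9/2 = 6.05 m.
Stress increase at mid-clay by the 2:1 spreading method:
Δσ = qBL/((B+z)(L+z)) = 107×3.1×3.1/((3.1+6.05)(3.1+6.05)) = 12.282 kPa
Final effective stress: σ'_f = 127 + 12.282 = 139.28 kPa.
σ'_f = 139.28 ≤ σ'_p = 226 kPa, so the clay remains overconsolidated and only the recompression index applies:
S_c = C_r·H/(1+e₀)·log₁₀(σ'_f/σ'_0) = 0.048×6.9/1.92×log₁₀(139.28/127)
    = 0.1725 × 0.040085 = 0.006915 m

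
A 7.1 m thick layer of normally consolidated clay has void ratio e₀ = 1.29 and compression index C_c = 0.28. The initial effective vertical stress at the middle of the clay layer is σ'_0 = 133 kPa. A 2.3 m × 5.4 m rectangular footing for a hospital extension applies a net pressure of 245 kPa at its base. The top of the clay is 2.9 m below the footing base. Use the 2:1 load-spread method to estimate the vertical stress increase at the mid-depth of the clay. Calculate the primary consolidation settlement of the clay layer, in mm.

S_c ≈ 75.2 mm

Mid-depth of clay below the footing base: z = 2.9 + 7.1/2 = 6.45 m.
Stress increase at mid-clay by the 2:1 spreading method:
Δσ = qBL/((B+z)(L+z)) = 245×2.3×5.4/((2.3+6.45)(5.4+6.45)) = 29.347 kPa
Final effective stress: σ'_f = σ'_0 + Δσ = 133 + 29.347 = 162.35 kPa.
Normally consolidated clay, so the full stress increment lies on the virgin compression line:
S_c = C_c·H/(1+e₀)·log₁₀(σ'_f/σ'_0) = 0.28×7.1/(1+1.29)×log₁₀(162.35/133)
    = 0.86812 × 0.086601 = 0.07518 m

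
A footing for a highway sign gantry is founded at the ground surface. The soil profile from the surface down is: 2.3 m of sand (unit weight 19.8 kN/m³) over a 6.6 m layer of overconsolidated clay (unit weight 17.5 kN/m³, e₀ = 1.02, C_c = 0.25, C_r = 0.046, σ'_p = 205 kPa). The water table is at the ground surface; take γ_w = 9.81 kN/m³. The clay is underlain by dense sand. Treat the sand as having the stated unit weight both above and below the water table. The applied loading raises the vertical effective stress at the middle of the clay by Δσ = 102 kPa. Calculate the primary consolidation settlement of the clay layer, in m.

Mid-depth of clay below the ground surface: z = 2.3 + 6.6/2 = 5.6 m.
Total vertical stress at mid-clay: σ_v = 19.8×2.3 + 17.5×3.3 = 103.29 kPa.
Pore pressure: u = 9.81×(5.6 − 0) = 54.936 kPa.
Initial effective stress: σ'_0 = σ_v − u = 103.29 − 54.936 = 48.354 kPa.
Final effective stress: σ'_f = 48.354 + 102 = 150.35 kPa.
σ'_f = 150.35 ≤ σ'_p = 205 kPa, so the clay remains overconsolidated and only the recompression index applies:
S_c = C_r·H/(1+e₀)·log₁₀(σ'_f/σ'_0) = 0.046×6.6/2.02×log₁₀(150.35/48.354)
    = 0.1503 × 0.49267 = 0.07405 m

S_c ≈ 0.074 m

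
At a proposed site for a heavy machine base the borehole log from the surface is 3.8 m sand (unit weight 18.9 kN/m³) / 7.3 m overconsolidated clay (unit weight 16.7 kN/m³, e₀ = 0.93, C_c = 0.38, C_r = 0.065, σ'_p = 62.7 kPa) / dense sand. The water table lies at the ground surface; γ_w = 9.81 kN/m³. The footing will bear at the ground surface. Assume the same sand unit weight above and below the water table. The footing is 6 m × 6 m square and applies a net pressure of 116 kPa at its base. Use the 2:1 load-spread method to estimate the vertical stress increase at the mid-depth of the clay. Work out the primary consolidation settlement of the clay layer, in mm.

S_c ≈ 179 mm

Mid-depth of clay below the ground surface: z = 3.8 + 7.3/2 = 7.45 m.
Total vertical stress at mid-clay: σ_v = 18.9×3.8 + 16.7×3.65 = 132.77 kPa.
Pore pressure: u = 9.81×(7.45 − 0) = 73.085 kPa.
Initial effective stress: σ'_0 = σ_v − u = 132.77 − 73.085 = 59.685 kPa.
Stress increase at mid-clay by the 2:1 spreading method:
Δσ = qBL/((B+z)(L+z)) = 116×6×6/((6+7.45)(6+7.45)) = 23.084 kPa
Final effective stress: σ'_f = 59.685 + 23.084 = 82.769 kPa.
σ'_f = 82.769 > σ'_p = 62.7 kPa, so the stress path crosses the preconsolidation pressure — recompression up to σ'_p, then virgin compression beyond:
S_c = H/(1+e₀)·[C_r·log₁₀(σ'_p/σ'_0) + C_c·log₁₀(σ'_f/σ'_p)]
    = 7.3/1.93 × [0.065×log₁₀(62.7/59.685) + 0.38×log₁₀(82.769/62.7)]
    = 3.7824 × [0.0013912 + 0.045828] = 0.1786 m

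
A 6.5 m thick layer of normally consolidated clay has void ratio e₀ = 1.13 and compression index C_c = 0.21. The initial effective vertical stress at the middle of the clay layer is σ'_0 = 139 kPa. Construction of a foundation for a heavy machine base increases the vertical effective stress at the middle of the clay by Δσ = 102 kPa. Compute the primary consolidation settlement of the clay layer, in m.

Final effective stress: σ'_f = σ'_0 + Δσ = 139 + 102 = 241 kPa.
Normally consolidated clay, so the full stress increment lies on the virgin compression line:
S_c = C_c·H/(1+e₀)·log₁₀(σ'_f/σ'_0) = 0.21×6.5/(1+1.13)×log₁₀(241/139)
    = 0.64085 × 0.239 = 0.1532 m

S_c ≈ 0.153 m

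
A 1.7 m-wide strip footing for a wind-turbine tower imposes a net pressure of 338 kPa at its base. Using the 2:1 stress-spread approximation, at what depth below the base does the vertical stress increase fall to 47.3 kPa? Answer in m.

z ≈ 10.4 m

2:1 spreading — at depth z the loaded area has grown by z in each plan dimension:
qB/(B+z) = Δσ_z ⇒ z = qB/Δσ_z − B = 338×1.7/47.3 − 1.7 = 10.45 m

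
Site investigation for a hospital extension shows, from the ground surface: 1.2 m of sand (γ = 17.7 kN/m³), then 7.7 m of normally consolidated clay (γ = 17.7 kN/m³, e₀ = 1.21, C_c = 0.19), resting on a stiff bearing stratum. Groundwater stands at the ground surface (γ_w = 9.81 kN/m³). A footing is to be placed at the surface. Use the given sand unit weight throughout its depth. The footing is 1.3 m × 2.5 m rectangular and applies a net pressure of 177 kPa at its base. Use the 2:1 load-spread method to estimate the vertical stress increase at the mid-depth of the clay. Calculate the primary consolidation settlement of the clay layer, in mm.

Mid-depth of clay below the ground surface: z = 1.2 + 7.7/2 = 5.05 m.
Total vertical stress at mid-clay: σ_v = 17.7×1.2 + 17.7×3.85 = 89.385 kPa.
Pore pressure: u = 9.81×(5.05 − 0) = 49.541 kPa.
Initial effective stress: σ'_0 = σ_v − u = 89.385 − 49.541 = 39.844 kPa.
Stress increase at mid-clay by the 2:1 spreading method:
Δσ = qBL/((B+z)(L+z)) = 177×1.3×2.5/((1.3+5.05)(2.5+5.05)) = 11.999 kPa
Final effective stress: σ'_f = σ'_0 + Δσ = 39.844 + 11.999 = 51.843 kPa.
Normally consolidated clay, so the full stress increment lies on the virgin compression line:
S_c = C_c·H/(1+e₀)·log₁₀(σ'_f/σ'_0) = 0.19×7.7/(1+1.21)×log₁₀(51.843/39.844)
    = 0.66199 × 0.11433 = 0.07569 m

S_c ≈ 75.7 mm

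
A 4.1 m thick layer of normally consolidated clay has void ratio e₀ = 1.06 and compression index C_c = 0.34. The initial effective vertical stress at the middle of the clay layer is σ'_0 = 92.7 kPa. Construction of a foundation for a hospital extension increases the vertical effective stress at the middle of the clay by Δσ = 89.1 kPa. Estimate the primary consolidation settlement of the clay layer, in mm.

Final effective stress: σ'_f = σ'_0 + Δσ = 92.7 + 89.1 = 181.8 kPa.
Normally consolidated clay, so the full stress increment lies on the virgin compression line:
S_c = C_c·H/(1+e₀)·log₁₀(σ'_f/σ'_0) = 0.34×4.1/(1+1.06)×log₁₀(181.8/92.7)
    = 0.6767 × 0.29251 = 0.1979 m

S_c ≈ 198 mm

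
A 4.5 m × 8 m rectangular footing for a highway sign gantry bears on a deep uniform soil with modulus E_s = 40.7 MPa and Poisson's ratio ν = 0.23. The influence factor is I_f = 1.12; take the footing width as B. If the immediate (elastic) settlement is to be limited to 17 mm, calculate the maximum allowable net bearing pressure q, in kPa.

E_s = 40.7 MPa = 40700 kPa.
S_e = q·B·(1−ν²)/E_s · I_f  ⇒  q = S_e·E_s / (B·(1−ν²)·I_f).
q = 0.017 × 40700 / (4.5 × 0.9471 × 1.12) = 144.9 kPa

q ≈ 145 kPa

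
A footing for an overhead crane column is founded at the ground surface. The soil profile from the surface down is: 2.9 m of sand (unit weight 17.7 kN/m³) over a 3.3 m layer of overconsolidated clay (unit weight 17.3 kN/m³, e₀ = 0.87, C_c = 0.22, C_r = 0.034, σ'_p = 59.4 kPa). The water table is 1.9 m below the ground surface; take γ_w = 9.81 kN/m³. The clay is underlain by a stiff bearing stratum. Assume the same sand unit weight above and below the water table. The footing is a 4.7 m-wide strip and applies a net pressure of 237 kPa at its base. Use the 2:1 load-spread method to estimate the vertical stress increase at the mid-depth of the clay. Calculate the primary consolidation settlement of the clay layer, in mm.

S_c ≈ 184 mm

Mid-depth of clay below the ground surface: z = 2.9 + 3.3/2 = 4.55 m.
Total vertical stress at mid-clay: σ_v = 17.7×2.9 + 17.3×1.65 = 79.875 kPa.
Pore pressure: u = 9.81×(4.55 − 1.9) = 25.997 kPa.
Initial effective stress: σ'_0 = σ_v − u = 79.875 − 25.997 = 53.878 kPa.
Stress increase at mid-clay by the 2:1 spreading method:
Δσ = qB/(B+z) = 237×4.7/(4.7+4.55) = 120.42 kPa
Final effective stress: σ'_f = 53.878 + 120.42 = 174.3 kPa.
σ'_f = 174.3 > σ'_p = 59.4 kPa, so the stress path crosses the preconsolidation pressure — recompression up to σ'_p, then virgin compression beyond:
S_c = H/(1+e₀)·[C_r·log₁₀(σ'_p/σ'_0) + C_c·log₁₀(σ'_f/σ'_p)]
    = 3.3/1.87 × [0.034×log₁₀(59.4/53.878) + 0.22×log₁₀(174.3/59.4)]
    = 1.7647 × [0.0014407 + 0.10285] = 0.184 m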